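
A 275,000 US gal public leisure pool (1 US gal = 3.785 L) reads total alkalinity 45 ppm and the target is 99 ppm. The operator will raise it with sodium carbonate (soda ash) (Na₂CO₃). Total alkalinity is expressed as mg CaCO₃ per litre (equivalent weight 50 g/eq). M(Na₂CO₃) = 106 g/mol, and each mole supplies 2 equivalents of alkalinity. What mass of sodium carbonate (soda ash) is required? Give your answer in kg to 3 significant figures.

Volume: 275,000 US gal × 3.785 L/gal = 1,040,875 L.
Alkalinity to add: (99 − 45) = 54 mg/L as CaCO₃ × 1,040,875 L = 56,210 g as CaCO₃.
Equivalents: 56,210 g ÷ 50 g/eq = 1124 eq.
Each mole of Na₂CO₃ supplies 2 eq, so 1124 / 2 = 562.1 mol.
Mass: 562.1 mol × 106 g/mol = 59,580 g.

59.6 kg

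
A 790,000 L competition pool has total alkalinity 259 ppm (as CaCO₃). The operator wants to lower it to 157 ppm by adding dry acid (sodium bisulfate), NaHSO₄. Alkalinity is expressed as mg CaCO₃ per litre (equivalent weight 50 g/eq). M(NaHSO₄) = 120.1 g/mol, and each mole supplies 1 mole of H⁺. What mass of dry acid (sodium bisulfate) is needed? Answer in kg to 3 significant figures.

194 kg

Alkalinity to neutralize: (259 − 157) = 102 mg/L as CaCO₃ × 790,000 L = 80,580 g as CaCO₃.
Equivalents of H⁺ required: 80,580 ÷ 50 g/eq = 1612 eq = 1612 mol NaHSO₄.
Mass of NaHSO₄: 1612 × 120.1 = 193,600 g.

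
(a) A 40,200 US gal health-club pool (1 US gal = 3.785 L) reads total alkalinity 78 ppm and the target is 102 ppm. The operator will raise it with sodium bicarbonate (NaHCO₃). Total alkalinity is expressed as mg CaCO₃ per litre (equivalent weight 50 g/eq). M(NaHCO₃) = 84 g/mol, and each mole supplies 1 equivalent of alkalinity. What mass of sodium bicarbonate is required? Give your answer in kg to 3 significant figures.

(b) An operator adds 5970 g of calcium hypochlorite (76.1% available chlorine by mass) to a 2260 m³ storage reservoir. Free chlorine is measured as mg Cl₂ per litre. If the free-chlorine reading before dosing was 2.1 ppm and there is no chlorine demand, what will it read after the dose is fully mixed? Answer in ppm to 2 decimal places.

(a) 6.13 kg; (b) 4.11 ppm

(a) Volume: 40,200 US gal × 3.785 L/gal = 152,157 L.
(a) Alkalinity to add: (102 − 78) = 24 mg/L as CaCO₃ × 152,157 L = 3652 g as CaCO₃.
(a) Equivalents: 3652 g ÷ 50 g/eq = 73.04 eq.
(a) NaHCO₃ supplies 1 eq per mole → 73.04 mol.
(a) Mass: 73.04 mol × 84 g/mol = 6135 g.

(b) Volume: 2260 m³ = 2,260,000 L.
(b) Available chlorine delivered: 5970 g × 0.761 = 4543 g as Cl₂.
(b) Concentration rise: 4543 g / 2,260,000 L = 2.01 mg/L = 2.01 ppm.
(b) Final FC: 2.1 + 2.01 = 4.11 ppm.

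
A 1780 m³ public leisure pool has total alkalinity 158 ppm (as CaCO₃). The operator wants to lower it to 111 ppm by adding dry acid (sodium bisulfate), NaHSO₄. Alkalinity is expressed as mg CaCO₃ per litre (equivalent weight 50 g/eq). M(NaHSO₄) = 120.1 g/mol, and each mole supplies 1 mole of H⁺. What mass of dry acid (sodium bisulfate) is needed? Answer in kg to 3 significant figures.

Volume: 1780 m³ = 1,780,000 L.
Alkalinity to neutralize: (158 − 111) = 47 mg/L as CaCO₃ × 1,780,000 L = 83,660 g as CaCO₃.
Equivalents of H⁺ required: 83,660 ÷ 50 g/eq = 1673 eq = 1673 mol NaHSO₄.
Mass of NaHSO₄: 1673 × 120.1 = 201,000 g.

201 kg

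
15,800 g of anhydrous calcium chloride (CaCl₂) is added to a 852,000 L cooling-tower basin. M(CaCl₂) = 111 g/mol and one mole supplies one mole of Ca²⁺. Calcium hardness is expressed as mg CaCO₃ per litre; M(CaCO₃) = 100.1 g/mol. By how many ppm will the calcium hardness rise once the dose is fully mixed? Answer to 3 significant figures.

Moles of Ca²⁺: 15,800 g ÷ 111 g/mol = 142.3 mol.
As CaCO₃: 142.3 mol × 100.1 g/mol = 14,250 g.
Rise: 14,250 g / 852,000 L × 1000 = 16.72 mg/L.

16.7 ppm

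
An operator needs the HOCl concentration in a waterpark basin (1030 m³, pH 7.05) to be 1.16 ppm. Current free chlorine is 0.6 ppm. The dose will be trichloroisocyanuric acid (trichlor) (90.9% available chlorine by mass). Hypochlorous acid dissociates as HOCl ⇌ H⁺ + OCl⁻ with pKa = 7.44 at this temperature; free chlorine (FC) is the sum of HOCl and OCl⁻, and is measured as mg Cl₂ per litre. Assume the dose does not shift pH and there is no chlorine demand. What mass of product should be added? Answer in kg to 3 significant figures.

Volume: 1030 m³ = 1,030,000 L.
[OCl⁻]/[HOCl] = 10^(pH − pKa) = 10^(7.05 − 7.44) = 0.4074; fraction as HOCl = 1/(1 + 0.4074) = 0.7105.
Free chlorine required for 1.16 ppm HOCl: 1.16 / 0.7105 = 1.633 ppm.
FC to add: 1.633 − 0.6 = 1.033 mg/L as Cl₂.
Cl₂ equivalent: 1.033 mg/L × 1,030,000 L = 1064 g.
Product at 90.9% available Cl: 1064 / 0.909 = 1170 g.

1.17 kg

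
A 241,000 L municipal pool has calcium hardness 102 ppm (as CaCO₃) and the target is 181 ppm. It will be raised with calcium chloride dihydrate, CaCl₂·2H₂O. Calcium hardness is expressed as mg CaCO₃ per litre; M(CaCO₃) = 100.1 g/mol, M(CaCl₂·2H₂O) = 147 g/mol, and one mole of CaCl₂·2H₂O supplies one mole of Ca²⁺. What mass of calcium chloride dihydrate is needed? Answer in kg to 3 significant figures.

28.0 kg

Hardness to add: (181 − 102) = 79 mg/L as CaCO₃ × 241,000 L = 19,040 g as CaCO₃.
Moles of Ca²⁺ (1 mol Ca²⁺ ≡ 1 mol CaCO₃): 19,040 / 100.1 g/mol = 190.2 mol.
Mass of CaCl₂·2H₂O: 190.2 × 147 = 27,960 g.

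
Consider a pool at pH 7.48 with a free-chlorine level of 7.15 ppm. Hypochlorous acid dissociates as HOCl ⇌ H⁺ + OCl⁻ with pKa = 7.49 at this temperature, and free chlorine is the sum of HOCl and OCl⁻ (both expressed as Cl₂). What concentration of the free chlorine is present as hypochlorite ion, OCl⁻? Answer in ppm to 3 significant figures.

[OCl⁻]/[HOCl] = 10^(pH − pKa) = 10^(7.48 − 7.49) = 10^-0.01 = 0.9772.
Fraction as HOCl = 1 / (1 + 0.9772) = 0.5058.
OCl⁻ = (1 − 0.5058) × 7.15 ppm = 3.534 ppm.

3.53 ppm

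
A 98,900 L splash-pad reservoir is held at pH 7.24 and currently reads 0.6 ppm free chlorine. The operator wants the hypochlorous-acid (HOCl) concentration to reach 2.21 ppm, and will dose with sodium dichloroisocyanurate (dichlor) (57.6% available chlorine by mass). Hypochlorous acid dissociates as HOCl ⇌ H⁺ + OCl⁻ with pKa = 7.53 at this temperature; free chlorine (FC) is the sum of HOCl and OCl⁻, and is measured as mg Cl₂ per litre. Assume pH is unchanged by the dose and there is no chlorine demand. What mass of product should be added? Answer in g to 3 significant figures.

471 g

[OCl⁻]/[HOCl] = 10^(pH − pKa) = 10^(7.24 − 7.53) = 0.5129; fraction as HOCl = 1/(1 + 0.5129) = 0.661.
Free chlorine required for 2.21 ppm HOCl: 2.21 / 0.661 = 3.343 ppm.
FC to add: 3.343 − 0.6 = 2.743 mg/L as Cl₂.
Cl₂ equivalent: 2.743 mg/L × 98,900 L = 271.3 g.
Product at 57.6% available Cl: 271.3 / 0.576 = 471 g.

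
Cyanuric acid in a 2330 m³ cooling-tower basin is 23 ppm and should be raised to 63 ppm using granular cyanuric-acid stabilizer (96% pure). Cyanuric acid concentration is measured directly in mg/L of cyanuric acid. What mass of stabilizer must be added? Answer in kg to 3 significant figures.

Volume: 2330 m³ = 2,330,000 L.
CYA to add: (63 − 23) = 40 mg/L × 2,330,000 L = 93,200 g cyanuric acid.
At 96% purity: 93,200 / 0.96 = 97,080 g product.

97.1 kg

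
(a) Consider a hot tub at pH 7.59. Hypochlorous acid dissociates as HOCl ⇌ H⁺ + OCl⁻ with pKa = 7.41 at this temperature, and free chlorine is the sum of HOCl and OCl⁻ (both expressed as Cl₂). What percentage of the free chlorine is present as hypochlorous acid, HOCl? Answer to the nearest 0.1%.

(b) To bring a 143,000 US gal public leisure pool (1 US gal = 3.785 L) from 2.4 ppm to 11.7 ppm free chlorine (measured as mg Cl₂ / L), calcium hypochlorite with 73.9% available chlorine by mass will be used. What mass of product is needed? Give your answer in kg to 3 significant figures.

(a) 39.8%; (b) 6.81 kg

(a) [OCl⁻]/[HOCl] = 10^(pH − pKa) = 10^(7.59 − 7.41) = 10^0.18 = 1.514.
(a) Fraction as HOCl = 1 / (1 + 1.514) = 0.3978.

(b) Volume: 143,000 US gal × 3.785 L/gal = 541,255 L.
(b) Chlorine deficit: 11.7 − 2.4 = 9.3 ppm = 9.3 mg/L as Cl₂.
(b) Cl₂ equivalent needed: 9.3 mg/L × 541,255 L = 5,034,000 mg = 5034 g.
(b) Product at 73.9% available chlorine: 5034 / 0.739 = 6811 g.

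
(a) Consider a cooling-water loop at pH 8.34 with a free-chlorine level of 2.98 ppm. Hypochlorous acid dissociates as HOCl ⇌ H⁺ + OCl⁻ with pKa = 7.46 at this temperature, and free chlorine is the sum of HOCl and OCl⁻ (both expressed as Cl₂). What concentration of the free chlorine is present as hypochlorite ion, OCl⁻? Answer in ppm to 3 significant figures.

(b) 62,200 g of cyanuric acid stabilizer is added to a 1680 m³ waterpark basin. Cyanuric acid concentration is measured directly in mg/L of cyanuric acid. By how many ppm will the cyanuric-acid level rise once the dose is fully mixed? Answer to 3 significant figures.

(a) 2.63 ppm; (b) 37.0 ppm

(a) [OCl⁻]/[HOCl] = 10^(pH − pKa) = 10^(8.34 − 7.46) = 10^0.88 = 7.586.
(a) Fraction as HOCl = 1 / (1 + 7.586) = 0.1165.
(a) OCl⁻ = (1 − 0.1165) × 2.98 ppm = 2.633 ppm.

(b) Volume: 1680 m³ = 1,680,000 L.
(b) Rise: 62,200 g / 1,680,000 L × 1000 = 37.02 mg/L.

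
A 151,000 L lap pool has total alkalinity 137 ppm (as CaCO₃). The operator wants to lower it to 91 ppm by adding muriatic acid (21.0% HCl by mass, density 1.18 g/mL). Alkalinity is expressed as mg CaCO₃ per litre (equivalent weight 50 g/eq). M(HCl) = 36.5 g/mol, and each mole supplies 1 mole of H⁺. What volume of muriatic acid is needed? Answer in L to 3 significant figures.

20.5 L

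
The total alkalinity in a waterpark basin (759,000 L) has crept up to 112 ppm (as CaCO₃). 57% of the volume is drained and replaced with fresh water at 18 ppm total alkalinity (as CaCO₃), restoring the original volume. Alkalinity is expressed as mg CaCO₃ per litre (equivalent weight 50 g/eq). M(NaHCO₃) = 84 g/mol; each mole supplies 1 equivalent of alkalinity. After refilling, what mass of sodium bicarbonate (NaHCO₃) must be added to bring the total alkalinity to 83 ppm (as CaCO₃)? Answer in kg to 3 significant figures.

After draining 57% and refilling: 112 × 0.43 + 18 × 0.57 = 58.42 ppm.
Deficit to target: 83 − 58.42 = 24.58 mg/L.
As CaCO₃: 24.58 mg/L × 759,000 L = 18,660 g; ÷ 50 g/eq ÷ 1 = 373.1 mol NaHCO₃.
Mass: 373.1 × 84 = 31,340 g.

31.3 kg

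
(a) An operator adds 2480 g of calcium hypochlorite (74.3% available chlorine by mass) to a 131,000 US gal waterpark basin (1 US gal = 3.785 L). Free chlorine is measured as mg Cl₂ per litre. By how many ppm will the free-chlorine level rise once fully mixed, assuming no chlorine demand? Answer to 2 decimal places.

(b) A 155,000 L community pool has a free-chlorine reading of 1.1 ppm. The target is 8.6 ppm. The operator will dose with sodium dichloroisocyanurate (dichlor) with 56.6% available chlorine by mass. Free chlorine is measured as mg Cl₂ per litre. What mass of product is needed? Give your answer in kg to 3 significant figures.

(a) Volume: 131,000 US gal × 3.785 L/gal = 495,835 L.
(a) Available chlorine delivered: 2480 g × 0.743 = 1843 g as Cl₂.
(a) Concentration rise: 1843 g / 495,835 L = 3.716 mg/L = 3.72 ppm.

(b) Chlorine deficit: 8.6 − 1.1 = 7.5 ppm = 7.5 mg/L as Cl₂.
(b) Cl₂ equivalent needed: 7.5 mg/L × 155,000 L = 1,162,000 mg = 1162 g.
(b) Product at 56.6% available chlorine: 1162 / 0.566 = 2054 g.

(a) 3.72 ppm; (b) 2.05 kg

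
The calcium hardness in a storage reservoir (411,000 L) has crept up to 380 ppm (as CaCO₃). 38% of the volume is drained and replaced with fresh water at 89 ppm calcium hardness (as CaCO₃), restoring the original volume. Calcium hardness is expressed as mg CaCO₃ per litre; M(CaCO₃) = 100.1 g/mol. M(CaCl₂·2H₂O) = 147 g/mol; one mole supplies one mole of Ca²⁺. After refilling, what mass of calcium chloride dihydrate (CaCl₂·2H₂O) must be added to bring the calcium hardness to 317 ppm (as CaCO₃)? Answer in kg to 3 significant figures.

28.7 kg

After draining 38% and refilling: 380 × 0.62 + 89 × 0.38 = 269.42 ppm.
Deficit to target: 317 − 269.42 = 47.58 mg/L.
As CaCO₃: 47.58 mg/L × 411,000 L = 19,560 g; ÷ 100.1 = 195.4 mol Ca²⁺.
Mass: 195.4 × 147 = 28,720 g.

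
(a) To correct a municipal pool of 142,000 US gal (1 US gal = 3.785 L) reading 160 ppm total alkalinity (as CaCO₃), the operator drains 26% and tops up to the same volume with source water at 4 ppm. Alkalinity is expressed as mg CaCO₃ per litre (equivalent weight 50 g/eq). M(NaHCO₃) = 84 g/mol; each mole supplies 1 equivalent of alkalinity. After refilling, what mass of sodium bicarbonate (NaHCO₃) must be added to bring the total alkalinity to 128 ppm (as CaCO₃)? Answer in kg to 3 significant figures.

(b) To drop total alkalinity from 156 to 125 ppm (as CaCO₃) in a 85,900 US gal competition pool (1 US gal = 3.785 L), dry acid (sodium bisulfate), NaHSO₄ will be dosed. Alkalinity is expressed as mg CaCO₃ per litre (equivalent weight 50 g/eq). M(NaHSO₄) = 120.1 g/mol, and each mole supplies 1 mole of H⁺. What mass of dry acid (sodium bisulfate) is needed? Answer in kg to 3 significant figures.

(a) Volume: 142,000 US gal × 3.785 L/gal = 537,470 L.
(a) After draining 26% and refilling: 160 × 0.74 + 4 × 0.26 = 119.44 ppm.
(a) Deficit to target: 128 − 119.44 = 8.56 mg/L.
(a) As CaCO₃: 8.56 mg/L × 537,470 L = 4601 g; ÷ 50 g/eq ÷ 1 = 92.01 mol NaHCO₃.
(a) Mass: 92.01 × 84 = 7729 g.

(b) Volume: 85,900 US gal × 3.785 L/gal = 325,132 L.
(b) Alkalinity to neutralize: (156 − 125) = 31 mg/L as CaCO₃ × 325,132 L = 10,080 g as CaCO₃.
(b) Equivalents of H⁺ required: 10,080 ÷ 50 g/eq = 201.6 eq = 201.6 mol NaHSO₄.
(b) Mass of NaHSO₄: 201.6 × 120.1 = 24,210 g.

(a) 7.73 kg; (b) 24.2 kg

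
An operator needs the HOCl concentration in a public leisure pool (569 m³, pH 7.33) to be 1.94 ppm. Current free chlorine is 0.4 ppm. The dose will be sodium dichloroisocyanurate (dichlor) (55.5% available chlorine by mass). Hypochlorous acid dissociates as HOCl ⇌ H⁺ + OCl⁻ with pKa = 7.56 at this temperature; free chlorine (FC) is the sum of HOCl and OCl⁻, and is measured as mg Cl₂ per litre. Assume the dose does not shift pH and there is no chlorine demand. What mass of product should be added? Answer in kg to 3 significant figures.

2.75 kg

Volume: 569 m³ = 569,000 L.
[OCl⁻]/[HOCl] = 10^(pH − pKa) = 10^(7.33 − 7.56) = 0.5888; fraction as HOCl = 1/(1 + 0.5888) = 0.6294.
Free chlorine required for 1.94 ppm HOCl: 1.94 / 0.6294 = 3.082 ppm.
FC to add: 3.082 − 0.4 = 2.682 mg/L as Cl₂.
Cl₂ equivalent: 2.682 mg/L × 569,000 L = 1526 g.
Product at 55.5% available Cl: 1526 / 0.555 = 2750 g.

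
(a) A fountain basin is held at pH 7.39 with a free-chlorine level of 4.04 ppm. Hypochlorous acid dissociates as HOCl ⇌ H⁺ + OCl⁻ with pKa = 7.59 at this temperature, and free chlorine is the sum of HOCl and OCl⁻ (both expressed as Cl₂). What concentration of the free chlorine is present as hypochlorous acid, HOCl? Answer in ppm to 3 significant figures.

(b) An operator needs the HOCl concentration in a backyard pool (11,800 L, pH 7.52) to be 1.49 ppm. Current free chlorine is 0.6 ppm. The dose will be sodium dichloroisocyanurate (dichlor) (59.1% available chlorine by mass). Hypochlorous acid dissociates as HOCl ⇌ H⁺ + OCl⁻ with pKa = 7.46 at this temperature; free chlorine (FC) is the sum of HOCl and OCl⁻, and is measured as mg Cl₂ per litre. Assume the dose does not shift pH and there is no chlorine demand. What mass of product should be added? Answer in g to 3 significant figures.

(a) 2.48 ppm; (b) 51.9 g

(a) [OCl⁻]/[HOCl] = 10^(pH − pKa) = 10^(7.39 − 7.59) = 10^-0.20 = 0.631.
(a) Fraction as HOCl = 1 / (1 + 0.631) = 0.6131.
(a) HOCl = 0.6131 × 4.04 ppm = 2.477 ppm.

(b) [OCl⁻]/[HOCl] = 10^(pH − pKa) = 10^(7.52 − 7.46) = 1.148; fraction as HOCl = 1/(1 + 1.148) = 0.4655.
(b) Free chlorine required for 1.49 ppm HOCl: 1.49 / 0.4655 = 3.201 ppm.
(b) FC to add: 3.201 − 0.6 = 2.601 mg/L as Cl₂.
(b) Cl₂ equivalent: 2.601 mg/L × 11,800 L = 30.69 g.
(b) Product at 59.1% available Cl: 30.69 / 0.591 = 51.93 g.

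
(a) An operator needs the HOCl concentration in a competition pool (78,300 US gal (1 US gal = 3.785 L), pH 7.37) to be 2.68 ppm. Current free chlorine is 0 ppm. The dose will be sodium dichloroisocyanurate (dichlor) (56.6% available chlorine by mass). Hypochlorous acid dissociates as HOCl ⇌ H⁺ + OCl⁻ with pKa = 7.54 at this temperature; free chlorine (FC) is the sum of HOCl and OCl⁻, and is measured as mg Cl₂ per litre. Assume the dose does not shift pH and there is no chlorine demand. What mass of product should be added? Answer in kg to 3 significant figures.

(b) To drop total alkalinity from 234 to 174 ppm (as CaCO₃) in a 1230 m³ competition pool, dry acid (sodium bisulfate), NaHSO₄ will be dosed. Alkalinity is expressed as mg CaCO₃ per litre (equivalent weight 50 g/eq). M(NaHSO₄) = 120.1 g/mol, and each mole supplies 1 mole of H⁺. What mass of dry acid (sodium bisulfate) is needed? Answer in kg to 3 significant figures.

(a) Volume: 78,300 US gal × 3.785 L/gal = 296,366 L.
(a) [OCl⁻]/[HOCl] = 10^(pH − pKa) = 10^(7.37 − 7.54) = 0.6761; fraction as HOCl = 1/(1 + 0.6761) = 0.5966.
(a) Free chlorine required for 2.68 ppm HOCl: 2.68 / 0.5966 = 4.492 ppm.
(a) FC to add: 4.492 − 0 = 4.492 mg/L as Cl₂.
(a) Cl₂ equivalent: 4.492 mg/L × 296,366 L = 1331 g.
(a) Product at 56.6% available Cl: 1331 / 0.566 = 2352 g.

(b) Volume: 1230 m³ = 1,230,000 L.
(b) Alkalinity to neutralize: (234 − 174) = 60 mg/L as CaCO₃ × 1,230,000 L = 73,800 g as CaCO₃.
(b) Equivalents of H⁺ required: 73,800 ÷ 50 g/eq = 1476 eq = 1476 mol NaHSO₄.
(b) Mass of NaHSO₄: 1476 × 120.1 = 177,300 g.

(a) 2.35 kg; (b) 177 kg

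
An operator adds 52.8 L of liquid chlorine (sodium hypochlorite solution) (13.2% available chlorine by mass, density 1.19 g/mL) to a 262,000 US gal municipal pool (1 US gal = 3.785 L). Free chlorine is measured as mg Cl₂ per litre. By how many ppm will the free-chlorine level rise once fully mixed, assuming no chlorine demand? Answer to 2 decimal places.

Volume: 262,000 US gal × 3.785 L/gal = 991,670 L.
Mass of solution: 52.8 L × 1000 mL/L × 1.19 g/mL = 62,830 g.
Available chlorine delivered: 62,830 g × 0.132 = 8294 g as Cl₂.
Concentration rise: 8294 g / 991,670 L = 8.363 mg/L = 8.36 ppm.

8.36 ppm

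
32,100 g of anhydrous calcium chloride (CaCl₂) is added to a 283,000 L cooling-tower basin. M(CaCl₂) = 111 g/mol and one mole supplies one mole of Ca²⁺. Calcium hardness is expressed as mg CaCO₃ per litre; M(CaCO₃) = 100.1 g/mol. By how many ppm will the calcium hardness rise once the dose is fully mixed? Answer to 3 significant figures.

Moles of Ca²⁺: 32,100 g ÷ 111 g/mol = 289.2 mol.
As CaCO₃: 289.2 mol × 100.1 g/mol = 28,950 g.
Rise: 28,950 g / 283,000 L × 1000 = 102.3 mg/L.

102 ppm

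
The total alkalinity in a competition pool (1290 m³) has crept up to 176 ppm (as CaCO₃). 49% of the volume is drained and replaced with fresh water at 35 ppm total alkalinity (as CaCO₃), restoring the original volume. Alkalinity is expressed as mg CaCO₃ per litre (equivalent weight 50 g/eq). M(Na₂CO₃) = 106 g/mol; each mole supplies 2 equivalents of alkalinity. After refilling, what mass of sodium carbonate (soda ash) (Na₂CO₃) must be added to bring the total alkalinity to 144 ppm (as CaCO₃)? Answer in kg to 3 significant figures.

50.7 kg

Volume: 1290 m³ = 1,290,000 L.
After draining 49% and refilling: 176 × 0.51 + 35 × 0.49 = 106.91 ppm.
Deficit to target: 144 − 106.91 = 37.09 mg/L.
As CaCO₃: 37.09 mg/L × 1,290,000 L = 47,850 g; ÷ 50 g/eq ÷ 2 = 478.5 mol Na₂CO₃.
Mass: 478.5 × 106 = 50,720 g.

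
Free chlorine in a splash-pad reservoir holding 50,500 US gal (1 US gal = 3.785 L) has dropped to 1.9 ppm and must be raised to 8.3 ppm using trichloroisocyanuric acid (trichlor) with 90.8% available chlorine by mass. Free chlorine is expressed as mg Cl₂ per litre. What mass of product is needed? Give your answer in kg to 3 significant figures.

Volume: 50,500 US gal × 3.785 L/gal = 191,142 L.
Chlorine deficit: 8.3 − 1.9 = 6.4 ppm = 6.4 mg/L as Cl₂.
Cl₂ equivalent needed: 6.4 mg/L × 191,142 L = 1,223,000 mg = 1223 g.
Product at 90.8% available chlorine: 1223 / 0.908 = 1347 g.

1.35 kg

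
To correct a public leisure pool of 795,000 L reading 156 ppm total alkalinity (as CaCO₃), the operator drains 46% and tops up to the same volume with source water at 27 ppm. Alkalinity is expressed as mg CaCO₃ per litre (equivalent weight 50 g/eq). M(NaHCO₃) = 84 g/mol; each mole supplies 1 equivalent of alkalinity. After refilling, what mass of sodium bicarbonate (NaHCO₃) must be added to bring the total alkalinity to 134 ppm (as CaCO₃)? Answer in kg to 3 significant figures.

After draining 46% and refilling: 156 × 0.54 + 27 × 0.46 = 96.66 ppm.
Deficit to target: 134 − 96.66 = 37.34 mg/L.
As CaCO₃: 37.34 mg/L × 795,000 L = 29,690 g; ÷ 50 g/eq ÷ 1 = 593.7 mol NaHCO₃.
Mass: 593.7 × 84 = 49,870 g.

49.9 kg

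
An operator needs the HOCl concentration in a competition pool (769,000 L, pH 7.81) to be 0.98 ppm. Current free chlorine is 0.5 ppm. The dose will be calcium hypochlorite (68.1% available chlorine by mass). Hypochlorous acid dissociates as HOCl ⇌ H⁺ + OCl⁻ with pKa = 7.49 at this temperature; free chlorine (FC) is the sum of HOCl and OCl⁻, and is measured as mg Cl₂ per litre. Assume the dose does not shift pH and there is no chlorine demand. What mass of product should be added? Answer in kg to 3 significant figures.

2.85 kg

[OCl⁻]/[HOCl] = 10^(pH − pKa) = 10^(7.81 − 7.49) = 2.089; fraction as HOCl = 1/(1 + 2.089) = 0.3237.
Free chlorine required for 0.98 ppm HOCl: 0.98 / 0.3237 = 3.028 ppm.
FC to add: 3.028 − 0.5 = 2.528 mg/L as Cl₂.
Cl₂ equivalent: 2.528 mg/L × 769,000 L = 1944 g.
Product at 68.1% available Cl: 1944 / 0.681 = 2854 g.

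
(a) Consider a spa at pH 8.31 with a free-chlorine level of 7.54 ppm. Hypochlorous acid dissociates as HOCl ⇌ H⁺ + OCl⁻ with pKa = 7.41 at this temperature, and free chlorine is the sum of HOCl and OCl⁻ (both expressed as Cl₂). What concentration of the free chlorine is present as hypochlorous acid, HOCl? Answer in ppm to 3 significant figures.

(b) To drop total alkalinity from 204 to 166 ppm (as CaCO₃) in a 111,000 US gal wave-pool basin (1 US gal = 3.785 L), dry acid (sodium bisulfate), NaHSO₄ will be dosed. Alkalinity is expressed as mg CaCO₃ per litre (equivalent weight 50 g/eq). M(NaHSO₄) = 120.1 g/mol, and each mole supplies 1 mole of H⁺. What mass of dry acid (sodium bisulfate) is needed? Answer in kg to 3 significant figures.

(a) [OCl⁻]/[HOCl] = 10^(pH − pKa) = 10^(8.31 − 7.41) = 10^0.90 = 7.943.
(a) Fraction as HOCl = 1 / (1 + 7.943) = 0.1118.
(a) HOCl = 0.1118 × 7.54 ppm = 0.8431 ppm.

(b) Volume: 111,000 US gal × 3.785 L/gal = 420,135 L.
(b) Alkalinity to neutralize: (204 − 166) = 38 mg/L as CaCO₃ × 420,135 L = 15,970 g as CaCO₃.
(b) Equivalents of H⁺ required: 15,970 ÷ 50 g/eq = 319.3 eq = 319.3 mol NaHSO₄.
(b) Mass of NaHSO₄: 319.3 × 120.1 = 38,350 g.

(a) 0.843 ppm; (b) 38.3 kg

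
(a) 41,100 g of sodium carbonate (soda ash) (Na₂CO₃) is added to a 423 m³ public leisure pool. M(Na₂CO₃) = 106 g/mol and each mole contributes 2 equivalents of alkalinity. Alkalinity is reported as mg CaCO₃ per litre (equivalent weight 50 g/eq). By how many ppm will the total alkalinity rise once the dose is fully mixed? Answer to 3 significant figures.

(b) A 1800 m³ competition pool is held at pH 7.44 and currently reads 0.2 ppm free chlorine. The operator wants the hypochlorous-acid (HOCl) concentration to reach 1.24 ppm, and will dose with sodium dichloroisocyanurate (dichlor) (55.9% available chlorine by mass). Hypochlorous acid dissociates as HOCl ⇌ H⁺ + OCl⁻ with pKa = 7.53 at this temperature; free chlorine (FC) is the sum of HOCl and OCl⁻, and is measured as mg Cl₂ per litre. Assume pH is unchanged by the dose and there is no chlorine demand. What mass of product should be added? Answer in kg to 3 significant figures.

(a) Volume: 423 m³ = 423,000 L.
(a) Moles of Na₂CO₃: 41,100 g ÷ 106 g/mol = 387.7 mol → 775.5 eq of alkalinity.
(a) As CaCO₃: 775.5 eq × 50 g/eq = 38,770 g.
(a) Rise: 38,770 g / 423,000 L × 1000 = 91.66 mg/L.

(b) Volume: 1800 m³ = 1,800,000 L.
(b) [OCl⁻]/[HOCl] = 10^(pH − pKa) = 10^(7.44 − 7.53) = 0.8128; fraction as HOCl = 1/(1 + 0.8128) = 0.5516.
(b) Free chlorine required for 1.24 ppm HOCl: 1.24 / 0.5516 = 2.248 ppm.
(b) FC to add: 2.248 − 0.2 = 2.048 mg/L as Cl₂.
(b) Cl₂ equivalent: 2.048 mg/L × 1,800,000 L = 3686 g.
(b) Product at 55.9% available Cl: 3686 / 0.559 = 6594 g.

(a) 91.7 ppm; (b) 6.59 kg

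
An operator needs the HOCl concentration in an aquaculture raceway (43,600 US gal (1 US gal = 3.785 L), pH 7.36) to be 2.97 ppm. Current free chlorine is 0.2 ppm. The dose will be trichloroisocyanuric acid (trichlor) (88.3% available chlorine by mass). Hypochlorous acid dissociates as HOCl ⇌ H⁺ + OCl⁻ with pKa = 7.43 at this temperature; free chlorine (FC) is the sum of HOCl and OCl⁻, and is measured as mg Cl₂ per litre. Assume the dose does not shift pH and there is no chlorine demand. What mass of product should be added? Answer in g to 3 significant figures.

990 g

Volume: 43,600 US gal × 3.785 L/gal = 165,026 L.
[OCl⁻]/[HOCl] = 10^(pH − pKa) = 10^(7.36 − 7.43) = 0.8511; fraction as HOCl = 1/(1 + 0.8511) = 0.5402.
Free chlorine required for 2.97 ppm HOCl: 2.97 / 0.5402 = 5.498 ppm.
FC to add: 5.498 − 0.2 = 5.298 mg/L as Cl₂.
Cl₂ equivalent: 5.298 mg/L × 165,026 L = 874.3 g.
Product at 88.3% available Cl: 874.3 / 0.883 = 990.1 g.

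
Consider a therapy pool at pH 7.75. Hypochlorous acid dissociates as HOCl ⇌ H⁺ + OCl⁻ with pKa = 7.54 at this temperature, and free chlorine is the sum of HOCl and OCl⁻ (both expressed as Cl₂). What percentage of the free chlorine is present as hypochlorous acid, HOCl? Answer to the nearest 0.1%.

[OCl⁻]/[HOCl] = 10^(pH − pKa) = 10^(7.75 − 7.54) = 10^0.21 = 1.622.
Fraction as HOCl = 1 / (1 + 1.622) = 0.3814.

38.1%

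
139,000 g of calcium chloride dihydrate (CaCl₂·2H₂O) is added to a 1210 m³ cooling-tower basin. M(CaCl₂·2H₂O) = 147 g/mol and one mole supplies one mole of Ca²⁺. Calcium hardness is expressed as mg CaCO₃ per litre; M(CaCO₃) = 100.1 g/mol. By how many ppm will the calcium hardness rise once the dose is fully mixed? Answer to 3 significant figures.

Volume: 1210 m³ = 1,210,000 L.
Moles of Ca²⁺: 139,000 g ÷ 147 g/mol = 945.6 mol.
As CaCO₃: 945.6 mol × 100.1 g/mol = 94,650 g.
Rise: 94,650 g / 1,210,000 L × 1000 = 78.23 mg/L.

78.2 ppm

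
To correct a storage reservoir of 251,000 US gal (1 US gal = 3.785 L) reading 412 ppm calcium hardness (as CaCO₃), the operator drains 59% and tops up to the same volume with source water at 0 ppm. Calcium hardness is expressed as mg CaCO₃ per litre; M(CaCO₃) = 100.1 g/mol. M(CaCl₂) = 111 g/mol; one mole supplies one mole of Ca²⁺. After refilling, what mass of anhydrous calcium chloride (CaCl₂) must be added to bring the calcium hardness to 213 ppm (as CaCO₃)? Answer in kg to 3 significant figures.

46.4 kg

Volume: 251,000 US gal × 3.785 L/gal = 950,035 L.
After draining 59% and refilling: 412 × 0.41 + 0 × 0.59 = 168.92 ppm.
Deficit to target: 213 − 168.92 = 44.08 mg/L.
As CaCO₃: 44.08 mg/L × 950,035 L = 41,880 g; ÷ 100.1 = 418.4 mol Ca²⁺.
Mass: 418.4 × 111 = 46,440 g.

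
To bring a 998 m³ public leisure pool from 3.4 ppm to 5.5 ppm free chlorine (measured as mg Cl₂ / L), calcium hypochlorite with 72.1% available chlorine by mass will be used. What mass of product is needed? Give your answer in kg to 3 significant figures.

Volume: 998 m³ = 998,000 L.
Chlorine deficit: 5.5 − 3.4 = 2.1 ppm = 2.1 mg/L as Cl₂.
Cl₂ equivalent needed: 2.1 mg/L × 998,000 L = 2,096,000 mg = 2096 g.
Product at 72.1% available chlorine: 2096 / 0.721 = 2907 g.

2.91 kg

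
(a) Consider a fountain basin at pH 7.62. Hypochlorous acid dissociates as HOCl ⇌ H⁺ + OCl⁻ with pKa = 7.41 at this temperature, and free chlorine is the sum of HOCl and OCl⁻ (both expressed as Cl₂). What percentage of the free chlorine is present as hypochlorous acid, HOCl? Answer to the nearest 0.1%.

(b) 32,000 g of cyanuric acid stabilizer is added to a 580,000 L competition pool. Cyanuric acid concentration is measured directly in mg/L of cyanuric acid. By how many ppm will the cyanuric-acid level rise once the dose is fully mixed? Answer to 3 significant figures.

(a) 38.1%; (b) 55.2 ppm

(a) [OCl⁻]/[HOCl] = 10^(pH − pKa) = 10^(7.62 − 7.41) = 10^0.21 = 1.622.
(a) Fraction as HOCl = 1 / (1 + 1.622) = 0.3814.

(b) Rise: 32,000 g / 580,000 L × 1000 = 55.17 mg/L.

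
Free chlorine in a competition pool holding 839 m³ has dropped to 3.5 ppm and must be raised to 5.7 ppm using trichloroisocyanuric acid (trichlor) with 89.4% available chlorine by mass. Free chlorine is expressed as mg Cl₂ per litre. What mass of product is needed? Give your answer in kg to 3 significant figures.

2.06 kg

Volume: 839 m³ = 839,000 L.
Chlorine deficit: 5.7 − 3.5 = 2.2 ppm = 2.2 mg/L as Cl₂.
Cl₂ equivalent needed: 2.2 mg/L × 839,000 L = 1,846,000 mg = 1846 g.
Product at 89.4% available chlorine: 1846 / 0.894 = 2065 g.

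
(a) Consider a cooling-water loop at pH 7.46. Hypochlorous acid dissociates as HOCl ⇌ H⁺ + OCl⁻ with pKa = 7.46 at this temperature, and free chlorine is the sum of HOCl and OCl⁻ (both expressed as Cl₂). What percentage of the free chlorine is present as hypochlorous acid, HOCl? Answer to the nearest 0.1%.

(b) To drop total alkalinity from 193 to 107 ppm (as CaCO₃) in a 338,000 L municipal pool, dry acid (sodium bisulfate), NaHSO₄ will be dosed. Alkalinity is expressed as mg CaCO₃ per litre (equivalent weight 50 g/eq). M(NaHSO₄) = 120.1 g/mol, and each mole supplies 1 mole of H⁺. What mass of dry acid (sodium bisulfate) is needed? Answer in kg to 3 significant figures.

(a) [OCl⁻]/[HOCl] = 10^(pH − pKa) = 10^(7.46 − 7.46) = 10^0.00 = 1.
(a) Fraction as HOCl = 1 / (1 + 1) = 0.5.

(b) Alkalinity to neutralize: (193 − 107) = 86 mg/L as CaCO₃ × 338,000 L = 29,070 g as CaCO₃.
(b) Equivalents of H⁺ required: 29,070 ÷ 50 g/eq = 581.4 eq = 581.4 mol NaHSO₄.
(b) Mass of NaHSO₄: 581.4 × 120.1 = 69,820 g.

(a) 50.0%; (b) 69.8 kg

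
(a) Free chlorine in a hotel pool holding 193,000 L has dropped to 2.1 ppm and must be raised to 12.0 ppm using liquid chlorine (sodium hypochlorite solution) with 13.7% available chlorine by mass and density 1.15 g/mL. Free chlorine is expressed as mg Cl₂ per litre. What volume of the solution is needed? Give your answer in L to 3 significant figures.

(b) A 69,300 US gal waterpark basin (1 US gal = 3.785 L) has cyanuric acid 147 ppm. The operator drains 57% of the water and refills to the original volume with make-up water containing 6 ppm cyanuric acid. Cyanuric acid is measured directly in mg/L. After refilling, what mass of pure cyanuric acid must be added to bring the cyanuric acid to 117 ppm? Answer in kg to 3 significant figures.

(a) 12.1 L; (b) 13.2 kg

(a) Chlorine deficit: 12.0 − 2.1 = 9.9 ppm = 9.9 mg/L as Cl₂.
(a) Cl₂ equivalent needed: 9.9 mg/L × 193,000 L = 1,911,000 mg = 1911 g.
(a) Product at 13.7% available chlorine: 1911 / 0.137 = 13,950 g.
(a) Volume at density 1.15 g/mL: 13,950 g ÷ 1.15 g/mL = 12,130 mL.

(b) Volume: 69,300 US gal × 3.785 L/gal = 262,300 L.
(b) After draining 57% and refilling: 147 × 0.43 + 6 × 0.57 = 66.63 ppm.
(b) Deficit to target: 117 − 66.63 = 50.37 mg/L.
(b) Mass: 50.37 mg/L × 262,300 L = 13,210 g cyanuric acid.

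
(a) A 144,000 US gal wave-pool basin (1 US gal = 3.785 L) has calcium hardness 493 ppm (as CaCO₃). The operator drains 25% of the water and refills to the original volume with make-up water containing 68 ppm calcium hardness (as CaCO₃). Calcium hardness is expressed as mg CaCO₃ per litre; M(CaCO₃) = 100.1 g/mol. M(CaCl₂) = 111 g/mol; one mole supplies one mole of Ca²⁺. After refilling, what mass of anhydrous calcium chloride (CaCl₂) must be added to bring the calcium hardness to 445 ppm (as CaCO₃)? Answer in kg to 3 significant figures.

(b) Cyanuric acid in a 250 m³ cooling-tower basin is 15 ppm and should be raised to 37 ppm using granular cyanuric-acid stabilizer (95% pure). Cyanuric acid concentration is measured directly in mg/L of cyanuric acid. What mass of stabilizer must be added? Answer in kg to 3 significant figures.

(a) 35.2 kg; (b) 5.79 kg

(a) Volume: 144,000 US gal × 3.785 L/gal = 545,040 L.
(a) After draining 25% and refilling: 493 × 0.75 + 68 × 0.25 = 386.75 ppm.
(a) Deficit to target: 445 − 386.75 = 58.25 mg/L.
(a) As CaCO₃: 58.25 mg/L × 545,040 L = 31,750 g; ÷ 100.1 = 317.2 mol Ca²⁺.
(a) Mass: 317.2 × 111 = 35,210 g.

(b) Volume: 250 m³ = 250,000 L.
(b) CYA to add: (37 − 15) = 22 mg/L × 250,000 L = 5500 g cyanuric acid.
(b) At 95% purity: 5500 / 0.95 = 5789 g product.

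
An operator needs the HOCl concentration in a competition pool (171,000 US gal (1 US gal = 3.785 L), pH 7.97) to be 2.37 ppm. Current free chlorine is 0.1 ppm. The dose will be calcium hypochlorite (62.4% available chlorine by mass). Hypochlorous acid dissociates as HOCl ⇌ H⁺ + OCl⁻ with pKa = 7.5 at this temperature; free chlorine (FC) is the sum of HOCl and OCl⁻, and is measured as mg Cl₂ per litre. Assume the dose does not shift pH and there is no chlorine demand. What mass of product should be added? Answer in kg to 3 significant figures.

9.61 kg

Volume: 171,000 US gal × 3.785 L/gal = 647,235 L.
[OCl⁻]/[HOCl] = 10^(pH − pKa) = 10^(7.97 − 7.5) = 2.951; fraction as HOCl = 1/(1 + 2.951) = 0.2531.
Free chlorine required for 2.37 ppm HOCl: 2.37 / 0.2531 = 9.364 ppm.
FC to add: 9.364 − 0.1 = 9.264 mg/L as Cl₂.
Cl₂ equivalent: 9.264 mg/L × 647,235 L = 5996 g.
Product at 62.4% available Cl: 5996 / 0.624 = 9609 g.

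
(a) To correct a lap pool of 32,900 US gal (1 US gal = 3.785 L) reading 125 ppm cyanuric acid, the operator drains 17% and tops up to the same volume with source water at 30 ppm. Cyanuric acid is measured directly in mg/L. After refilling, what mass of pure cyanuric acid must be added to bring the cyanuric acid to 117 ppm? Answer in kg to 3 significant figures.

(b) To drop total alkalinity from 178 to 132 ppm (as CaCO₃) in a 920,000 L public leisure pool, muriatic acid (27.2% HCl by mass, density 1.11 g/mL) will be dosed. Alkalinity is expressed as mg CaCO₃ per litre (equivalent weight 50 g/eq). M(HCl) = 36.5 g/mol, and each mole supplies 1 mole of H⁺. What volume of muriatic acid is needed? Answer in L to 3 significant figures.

(a) 1.01 kg; (b) 102 L

(a) Volume: 32,900 US gal × 3.785 L/gal = 124,526 L.
(a) After draining 17% and refilling: 125 × 0.83 + 30 × 0.17 = 108.85 ppm.
(a) Deficit to target: 117 − 108.85 = 8.15 mg/L.
(a) Mass: 8.15 mg/L × 124,526 L = 1015 g cyanuric acid.

(b) Alkalinity to neutralize: (178 − 132) = 46 mg/L as CaCO₃ × 920,000 L = 42,320 g as CaCO₃.
(b) Equivalents of H⁺ required: 42,320 ÷ 50 g/eq = 846.4 eq = 846.4 mol HCl.
(b) Mass of HCl: 846.4 × 36.5 = 30,890 g.
(b) Mass of 27.2% solution: 30,890 / 0.272 = 113,600 g.
(b) Volume: 113,600 g ÷ 1.11 g/mL = 102,300 mL.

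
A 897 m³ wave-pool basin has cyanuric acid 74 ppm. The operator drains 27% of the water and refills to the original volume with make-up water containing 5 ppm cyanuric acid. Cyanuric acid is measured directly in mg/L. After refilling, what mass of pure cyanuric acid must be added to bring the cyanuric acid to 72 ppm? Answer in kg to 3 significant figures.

14.9 kg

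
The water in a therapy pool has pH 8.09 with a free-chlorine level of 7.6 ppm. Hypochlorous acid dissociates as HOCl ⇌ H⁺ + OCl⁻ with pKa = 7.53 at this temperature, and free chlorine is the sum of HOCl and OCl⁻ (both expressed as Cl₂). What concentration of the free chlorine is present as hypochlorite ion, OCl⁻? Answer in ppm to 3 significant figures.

5.96 ppm

[OCl⁻]/[HOCl] = 10^(pH − pKa) = 10^(8.09 − 7.53) = 10^0.56 = 3.631.
Fraction as HOCl = 1 / (1 + 3.631) = 0.2159.
OCl⁻ = (1 − 0.2159) × 7.6 ppm = 5.959 ppm.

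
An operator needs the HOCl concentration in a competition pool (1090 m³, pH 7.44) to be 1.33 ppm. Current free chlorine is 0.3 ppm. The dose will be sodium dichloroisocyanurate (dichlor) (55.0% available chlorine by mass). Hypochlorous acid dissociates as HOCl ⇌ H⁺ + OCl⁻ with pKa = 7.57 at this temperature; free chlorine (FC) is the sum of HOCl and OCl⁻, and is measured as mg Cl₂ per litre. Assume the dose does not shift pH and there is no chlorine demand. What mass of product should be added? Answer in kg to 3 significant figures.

Volume: 1090 m³ = 1,090,000 L.
[OCl⁻]/[HOCl] = 10^(pH − pKa) = 10^(7.44 − 7.57) = 0.7413; fraction as HOCl = 1/(1 + 0.7413) = 0.5743.
Free chlorine required for 1.33 ppm HOCl: 1.33 / 0.5743 = 2.316 ppm.
FC to add: 2.316 − 0.3 = 2.016 mg/L as Cl₂.
Cl₂ equivalent: 2.016 mg/L × 1,090,000 L = 2197 g.
Product at 55.0% available Cl: 2197 / 0.55 = 3995 g.

4.00 kg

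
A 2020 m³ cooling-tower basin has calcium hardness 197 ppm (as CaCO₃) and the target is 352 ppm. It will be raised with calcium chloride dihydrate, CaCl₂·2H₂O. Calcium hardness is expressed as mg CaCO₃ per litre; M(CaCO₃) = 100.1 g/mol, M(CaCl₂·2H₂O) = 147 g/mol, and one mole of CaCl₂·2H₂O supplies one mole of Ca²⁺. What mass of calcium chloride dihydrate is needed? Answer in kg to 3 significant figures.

460 kg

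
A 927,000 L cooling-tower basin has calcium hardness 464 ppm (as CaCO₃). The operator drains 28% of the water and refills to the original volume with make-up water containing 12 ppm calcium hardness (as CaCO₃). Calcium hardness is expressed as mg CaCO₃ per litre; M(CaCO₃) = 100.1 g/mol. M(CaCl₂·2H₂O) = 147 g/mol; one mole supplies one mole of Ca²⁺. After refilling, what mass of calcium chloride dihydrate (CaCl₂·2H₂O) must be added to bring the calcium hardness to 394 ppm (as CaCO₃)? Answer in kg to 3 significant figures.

After draining 28% and refilling: 464 × 0.72 + 12 × 0.28 = 337.44 ppm.
Deficit to target: 394 − 337.44 = 56.56 mg/L.
As CaCO₃: 56.56 mg/L × 927,000 L = 52,430 g; ÷ 100.1 = 523.8 mol Ca²⁺.
Mass: 523.8 × 147 = 77,000 g.

77.0 kg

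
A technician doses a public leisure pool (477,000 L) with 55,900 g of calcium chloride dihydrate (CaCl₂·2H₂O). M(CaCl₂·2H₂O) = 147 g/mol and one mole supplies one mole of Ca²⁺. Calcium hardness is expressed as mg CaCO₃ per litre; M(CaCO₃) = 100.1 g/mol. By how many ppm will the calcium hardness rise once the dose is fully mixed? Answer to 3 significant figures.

Moles of Ca²⁺: 55,900 g ÷ 147 g/mol = 380.3 mol.
As CaCO₃: 380.3 mol × 100.1 g/mol = 38,070 g.
Rise: 38,070 g / 477,000 L × 1000 = 79.8 mg/L.

79.8 ppm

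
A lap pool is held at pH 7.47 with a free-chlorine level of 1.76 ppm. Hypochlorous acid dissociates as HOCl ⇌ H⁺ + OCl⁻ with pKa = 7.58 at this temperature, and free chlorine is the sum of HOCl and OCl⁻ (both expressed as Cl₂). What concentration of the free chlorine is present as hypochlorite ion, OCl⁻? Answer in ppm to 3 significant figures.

0.769 ppm

[OCl⁻]/[HOCl] = 10^(pH − pKa) = 10^(7.47 − 7.58) = 10^-0.11 = 0.7762.
Fraction as HOCl = 1 / (1 + 0.7762) = 0.563.
OCl⁻ = (1 − 0.563) × 1.76 ppm = 0.7691 ppm.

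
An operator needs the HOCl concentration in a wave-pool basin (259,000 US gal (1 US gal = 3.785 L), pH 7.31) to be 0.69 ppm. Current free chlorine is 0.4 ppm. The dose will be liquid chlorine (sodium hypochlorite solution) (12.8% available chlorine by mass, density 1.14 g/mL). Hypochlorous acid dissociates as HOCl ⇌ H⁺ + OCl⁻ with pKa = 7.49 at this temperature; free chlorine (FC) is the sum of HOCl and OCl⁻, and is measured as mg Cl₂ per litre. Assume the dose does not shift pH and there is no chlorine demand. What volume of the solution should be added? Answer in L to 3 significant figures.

Volume: 259,000 US gal × 3.785 L/gal = 980,315 L.
[OCl⁻]/[HOCl] = 10^(pH − pKa) = 10^(7.31 − 7.49) = 0.6607; fraction as HOCl = 1/(1 + 0.6607) = 0.6022.
Free chlorine required for 0.69 ppm HOCl: 0.69 / 0.6022 = 1.146 ppm.
FC to add: 1.146 − 0.4 = 0.7459 mg/L as Cl₂.
Cl₂ equivalent: 0.7459 mg/L × 980,315 L = 731.2 g.
Product at 12.8% available Cl: 731.2 / 0.128 = 5712 g.
Volume: 5712 g ÷ 1.14 g/mL = 5011 mL.

5.01 L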